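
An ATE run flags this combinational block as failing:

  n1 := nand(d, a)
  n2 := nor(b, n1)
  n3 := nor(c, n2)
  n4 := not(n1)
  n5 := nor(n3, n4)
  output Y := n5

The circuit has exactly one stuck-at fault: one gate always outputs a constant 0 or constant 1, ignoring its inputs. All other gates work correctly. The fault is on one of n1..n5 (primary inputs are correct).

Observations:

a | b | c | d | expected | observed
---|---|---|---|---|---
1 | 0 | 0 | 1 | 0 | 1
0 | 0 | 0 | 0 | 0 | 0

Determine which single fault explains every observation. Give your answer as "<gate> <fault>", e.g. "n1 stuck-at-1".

n4 stuck-at-0

Fault-free values for test 1 (a=1, b=0, c=0, d=1): n1=0, n2=1, n3=0, n4=1, n5=0, giving Y=0. Observed 1.
Test 1: faults giving observed 1 are {n4 stuck-at-0, n5 stuck-at-1}.
Test 2 (a=0, b=0, c=0, d=0): fault-free n1=1, n2=0, n3=1, n4=0, n5=0 → 0; observed 0. Eliminates n5 stuck-at-1.
Only n4 stuck-at-0 is consistent with every test.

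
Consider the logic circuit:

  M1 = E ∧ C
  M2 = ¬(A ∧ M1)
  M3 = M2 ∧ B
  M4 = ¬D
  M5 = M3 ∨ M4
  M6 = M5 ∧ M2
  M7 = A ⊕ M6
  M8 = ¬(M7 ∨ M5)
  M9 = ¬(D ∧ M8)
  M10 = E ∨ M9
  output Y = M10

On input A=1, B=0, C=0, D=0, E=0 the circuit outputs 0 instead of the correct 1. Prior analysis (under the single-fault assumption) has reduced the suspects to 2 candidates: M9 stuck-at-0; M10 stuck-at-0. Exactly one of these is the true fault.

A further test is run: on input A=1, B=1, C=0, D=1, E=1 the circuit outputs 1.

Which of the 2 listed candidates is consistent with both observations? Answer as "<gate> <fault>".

M9 stuck-at-0

Evaluate each candidate on input A=1, B=1, C=0, D=1, E=1:
  M9 stuck-at-0: M1=0, M2=1, M3=1, M4=0, M5=1, M6=1, M7=0, M8=0, M9=0 [stuck-at-0], M10=1 → 1 — matches
  M10 stuck-at-0: M1=0, M2=1, M3=1, M4=0, M5=1, M6=1, M7=0, M8=0, M9=1, M10=0 [stuck-at-0] → 0 — eliminated
Only M9 stuck-at-0 reproduces the observed 1.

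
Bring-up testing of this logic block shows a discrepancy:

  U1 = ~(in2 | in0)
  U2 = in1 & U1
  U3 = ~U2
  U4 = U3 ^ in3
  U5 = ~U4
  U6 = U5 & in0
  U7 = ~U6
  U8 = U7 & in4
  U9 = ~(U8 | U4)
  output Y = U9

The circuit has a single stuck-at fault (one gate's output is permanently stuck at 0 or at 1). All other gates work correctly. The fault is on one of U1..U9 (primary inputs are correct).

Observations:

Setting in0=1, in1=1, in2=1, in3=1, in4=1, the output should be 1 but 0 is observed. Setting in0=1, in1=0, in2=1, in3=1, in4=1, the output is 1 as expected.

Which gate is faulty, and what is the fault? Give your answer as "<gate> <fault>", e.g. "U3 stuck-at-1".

U1 stuck-at-1

Fault-free values for test 1 (in0=1, in1=1, in2=1, in3=1, in4=1): U1=0, U2=0, U3=1, U4=0, U5=1, U6=1, U7=0, U8=0, U9=1, giving Y=1. Observed 0.
Test 1: faults giving observed 0 are {U1 stuck-at-1, U2 stuck-at-1, U3 stuck-at-0, U4 stuck-at-1, U5 stuck-at-0, U6 stuck-at-0, U7 stuck-at-1, U8 stuck-at-1, U9 stuck-at-0}.
Test 2 (in0=1, in1=0, in2=1, in3=1, in4=1): fault-free U1=0, U2=0, U3=1, U4=0, U5=1, U6=1, U7=0, U8=0, U9=1 → 1; observed 1. Eliminates U2 stuck-at-1, U3 stuck-at-0, U4 stuck-at-1, U5 stuck-at-0, U6 stuck-at-0, U7 stuck-at-1, U8 stuck-at-1, U9 stuck-at-0.
Only U1 stuck-at-1 is consistent with every test.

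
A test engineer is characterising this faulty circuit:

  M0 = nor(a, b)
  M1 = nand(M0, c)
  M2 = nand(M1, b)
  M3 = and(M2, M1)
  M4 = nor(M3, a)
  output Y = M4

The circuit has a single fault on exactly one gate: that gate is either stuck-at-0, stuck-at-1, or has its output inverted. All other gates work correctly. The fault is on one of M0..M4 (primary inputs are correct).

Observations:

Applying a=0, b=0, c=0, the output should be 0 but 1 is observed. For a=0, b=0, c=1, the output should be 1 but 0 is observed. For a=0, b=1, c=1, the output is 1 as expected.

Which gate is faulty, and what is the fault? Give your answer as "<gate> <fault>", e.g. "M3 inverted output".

Fault-free values for test 1 (a=0, b=0, c=0): M0=1, M1=1, M2=1, M3=1, M4=0, giving Y=0. Observed 1.
Test 1: faults giving observed 1 are {M1 stuck-at-0, M1 inverted output, M2 stuck-at-0, M2 inverted output, M3 stuck-at-0, M3 inverted output, M4 stuck-at-1, M4 inverted output}.
Test 2 (a=0, b=0, c=1): fault-free M0=1, M1=0, M2=1, M3=0, M4=1 → 1; observed 0. Eliminates M1 stuck-at-0, M2 stuck-at-0, M2 inverted output, M3 stuck-at-0, M4 stuck-at-1.
Test 3 (a=0, b=1, c=1): fault-free M0=0, M1=1, M2=0, M3=0, M4=1 → 1; observed 1. Eliminates M3 inverted output, M4 inverted output.
Only M1 inverted output is consistent with every test.

M1 inverted output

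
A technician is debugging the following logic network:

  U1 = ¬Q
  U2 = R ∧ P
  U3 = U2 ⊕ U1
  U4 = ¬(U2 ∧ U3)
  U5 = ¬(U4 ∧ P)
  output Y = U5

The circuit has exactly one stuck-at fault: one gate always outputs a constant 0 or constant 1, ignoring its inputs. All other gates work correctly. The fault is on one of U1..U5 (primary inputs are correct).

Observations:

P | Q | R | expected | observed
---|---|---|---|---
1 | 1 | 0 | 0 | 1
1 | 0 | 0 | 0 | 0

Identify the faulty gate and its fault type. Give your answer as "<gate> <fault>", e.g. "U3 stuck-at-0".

Fault-free values for test 1 (P=1, Q=1, R=0): U1=0, U2=0, U3=0, U4=1, U5=0, giving Y=0. Observed 1.
Test 1: faults giving observed 1 are {U2 stuck-at-1, U4 stuck-at-0, U5 stuck-at-1}.
Test 2 (P=1, Q=0, R=0): fault-free U1=1, U2=0, U3=1, U4=1, U5=0 → 0; observed 0. Eliminates U4 stuck-at-0, U5 stuck-at-1.
Only U2 stuck-at-1 is consistent with every test.

U2 stuck-at-1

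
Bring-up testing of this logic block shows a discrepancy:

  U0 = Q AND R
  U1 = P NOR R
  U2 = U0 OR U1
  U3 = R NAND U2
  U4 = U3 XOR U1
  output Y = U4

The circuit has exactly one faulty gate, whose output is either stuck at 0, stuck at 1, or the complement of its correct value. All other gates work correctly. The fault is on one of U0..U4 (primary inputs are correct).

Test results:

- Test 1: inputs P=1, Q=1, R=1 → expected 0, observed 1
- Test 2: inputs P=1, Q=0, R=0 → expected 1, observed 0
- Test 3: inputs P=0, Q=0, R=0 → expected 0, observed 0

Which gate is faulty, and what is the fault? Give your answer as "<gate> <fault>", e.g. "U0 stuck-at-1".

U1 stuck-at-1

Fault-free values for test 1 (P=1, Q=1, R=1): U0=1, U1=0, U2=1, U3=0, U4=0, giving Y=0. Observed 1.
Test 1: faults giving observed 1 are {U0 stuck-at-0, U0 inverted output, U1 stuck-at-1, U1 inverted output, U2 stuck-at-0, U2 inverted output, U3 stuck-at-1, U3 inverted output, U4 stuck-at-1, U4 inverted output}.
Test 2 (P=1, Q=0, R=0): fault-free U0=0, U1=0, U2=0, U3=1, U4=1 → 1; observed 0. Eliminates U0 stuck-at-0, U0 inverted output, U2 stuck-at-0, U2 inverted output, U3 stuck-at-1, U4 stuck-at-1.
Test 3 (P=0, Q=0, R=0): fault-free U0=0, U1=1, U2=1, U3=1, U4=0 → 0; observed 0. Eliminates U1 inverted output, U3 inverted output, U4 inverted output.
Only U1 stuck-at-1 is consistent with every test.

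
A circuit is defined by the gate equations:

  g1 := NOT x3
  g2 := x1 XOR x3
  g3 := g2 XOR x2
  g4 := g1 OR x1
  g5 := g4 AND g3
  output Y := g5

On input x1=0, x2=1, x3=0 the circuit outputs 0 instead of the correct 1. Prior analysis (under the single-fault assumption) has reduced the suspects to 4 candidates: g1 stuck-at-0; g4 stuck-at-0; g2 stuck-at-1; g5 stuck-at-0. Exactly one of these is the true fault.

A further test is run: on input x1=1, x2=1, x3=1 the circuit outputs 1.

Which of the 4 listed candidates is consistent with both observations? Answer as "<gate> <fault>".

g1 stuck-at-0

Evaluate each candidate on input x1=1, x2=1, x3=1:
  g1 stuck-at-0: g1=0 [stuck-at-0], g2=0, g3=1, g4=1, g5=1 → 1 — matches
  g4 stuck-at-0: g1=0, g2=0, g3=1, g4=0 [stuck-at-0], g5=0 → 0 — eliminated
  g2 stuck-at-1: g1=0, g2=1 [stuck-at-1], g3=0, g4=1, g5=0 → 0 — eliminated
  g5 stuck-at-0: g1=0, g2=0, g3=1, g4=1, g5=0 [stuck-at-0] → 0 — eliminated
Only g1 stuck-at-0 reproduces the observed 1.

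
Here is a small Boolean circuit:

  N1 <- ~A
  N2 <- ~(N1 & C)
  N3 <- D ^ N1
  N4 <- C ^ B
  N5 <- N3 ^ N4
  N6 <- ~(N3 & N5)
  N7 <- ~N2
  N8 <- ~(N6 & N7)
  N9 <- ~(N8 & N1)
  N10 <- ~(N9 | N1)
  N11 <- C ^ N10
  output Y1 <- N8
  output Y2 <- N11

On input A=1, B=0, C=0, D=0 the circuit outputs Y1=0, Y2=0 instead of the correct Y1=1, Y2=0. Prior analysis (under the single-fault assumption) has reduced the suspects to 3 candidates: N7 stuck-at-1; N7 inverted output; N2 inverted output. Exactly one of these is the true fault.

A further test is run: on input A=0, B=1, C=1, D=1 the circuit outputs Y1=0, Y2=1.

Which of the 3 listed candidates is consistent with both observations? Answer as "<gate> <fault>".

Evaluate each candidate on input A=0, B=1, C=1, D=1:
  N7 stuck-at-1: N1=1, N2=0, N3=0, N4=0, N5=0, N6=1, N7=1 [stuck-at-1], N8=0, N9=1, N10=0, N11=1 → Y1=0, Y2=1 — matches
  N7 inverted output: N1=1, N2=0, N3=0, N4=0, N5=0, N6=1, N7=0 [inverted output], N8=1, N9=0, N10=0, N11=1 → Y1=1, Y2=1 — eliminated
  N2 inverted output: N1=1, N2=1 [inverted output], N3=0, N4=0, N5=0, N6=1, N7=0, N8=1, N9=0, N10=0, N11=1 → Y1=1, Y2=1 — eliminated
Only N7 stuck-at-1 reproduces the observed Y1=0, Y2=1.

N7 stuck-at-1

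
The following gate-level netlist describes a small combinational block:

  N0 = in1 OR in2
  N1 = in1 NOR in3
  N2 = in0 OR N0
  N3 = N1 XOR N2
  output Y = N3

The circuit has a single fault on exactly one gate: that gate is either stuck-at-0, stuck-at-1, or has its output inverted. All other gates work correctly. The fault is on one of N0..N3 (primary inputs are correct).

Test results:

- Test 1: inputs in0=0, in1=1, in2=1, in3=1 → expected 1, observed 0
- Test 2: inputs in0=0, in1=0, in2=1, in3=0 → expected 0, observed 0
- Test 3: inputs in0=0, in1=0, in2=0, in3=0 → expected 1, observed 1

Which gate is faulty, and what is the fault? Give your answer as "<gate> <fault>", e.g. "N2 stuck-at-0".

N1 stuck-at-1

Fault-free values for test 1 (in0=0, in1=1, in2=1, in3=1): N0=1, N1=0, N2=1, N3=1, giving Y=1. Observed 0.
Test 1: faults giving observed 0 are {N0 stuck-at-0, N0 inverted output, N1 stuck-at-1, N1 inverted output, N2 stuck-at-0, N2 inverted output, N3 stuck-at-0, N3 inverted output}.
Test 2 (in0=0, in1=0, in2=1, in3=0): fault-free N0=1, N1=1, N2=1, N3=0 → 0; observed 0. Eliminates N0 stuck-at-0, N0 inverted output, N1 inverted output, N2 stuck-at-0, N2 inverted output, N3 inverted output.
Test 3 (in0=0, in1=0, in2=0, in3=0): fault-free N0=0, N1=1, N2=0, N3=1 → 1; observed 1. Eliminates N3 stuck-at-0.
Only N1 stuck-at-1 is consistent with every test.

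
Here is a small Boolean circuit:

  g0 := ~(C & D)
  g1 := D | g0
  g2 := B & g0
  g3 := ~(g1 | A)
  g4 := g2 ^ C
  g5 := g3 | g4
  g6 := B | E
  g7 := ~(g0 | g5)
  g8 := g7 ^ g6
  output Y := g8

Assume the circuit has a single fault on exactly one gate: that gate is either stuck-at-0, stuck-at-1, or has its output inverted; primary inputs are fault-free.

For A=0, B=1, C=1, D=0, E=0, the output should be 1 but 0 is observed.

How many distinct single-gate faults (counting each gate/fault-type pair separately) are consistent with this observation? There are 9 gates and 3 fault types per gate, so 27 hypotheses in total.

6

Fault-free: g0=1, g1=1, g2=1, g3=0, g4=0, g5=0, g6=1, g7=0, g8=1 → 1. Observed 0.
  g0: none of the 3 fault types match ✗
  g1: none of the 3 fault types match ✗
  g2: none of the 3 fault types match ✗
  g3: none of the 3 fault types match ✗
  g4: none of the 3 fault types match ✗
  g5: none of the 3 fault types match ✗
  g6: stuck-at-0, inverted output ✓; others ✗
  g7: stuck-at-1, inverted output ✓; others ✗
  g8: stuck-at-0, inverted output ✓; others ✗
Consistent faults: {g6 stuck-at-0, g6 inverted output, g7 stuck-at-1, g7 inverted output, g8 stuck-at-0, g8 inverted output} — 6 in all.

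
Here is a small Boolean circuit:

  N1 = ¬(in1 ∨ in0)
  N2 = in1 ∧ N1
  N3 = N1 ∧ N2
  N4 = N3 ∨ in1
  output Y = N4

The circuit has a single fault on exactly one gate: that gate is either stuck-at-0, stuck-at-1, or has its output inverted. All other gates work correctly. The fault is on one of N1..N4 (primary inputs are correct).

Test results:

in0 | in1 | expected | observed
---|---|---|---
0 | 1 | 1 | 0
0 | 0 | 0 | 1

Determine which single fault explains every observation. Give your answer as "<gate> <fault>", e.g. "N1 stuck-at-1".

N4 inverted output

Fault-free values for test 1 (in0=0, in1=1): N1=0, N2=0, N3=0, N4=1, giving Y=1. Observed 0.
Test 1: faults giving observed 0 are {N4 stuck-at-0, N4 inverted output}.
Test 2 (in0=0, in1=0): fault-free N1=1, N2=0, N3=0, N4=0 → 0; observed 1. Eliminates N4 stuck-at-0.
Only N4 inverted output is consistent with every test.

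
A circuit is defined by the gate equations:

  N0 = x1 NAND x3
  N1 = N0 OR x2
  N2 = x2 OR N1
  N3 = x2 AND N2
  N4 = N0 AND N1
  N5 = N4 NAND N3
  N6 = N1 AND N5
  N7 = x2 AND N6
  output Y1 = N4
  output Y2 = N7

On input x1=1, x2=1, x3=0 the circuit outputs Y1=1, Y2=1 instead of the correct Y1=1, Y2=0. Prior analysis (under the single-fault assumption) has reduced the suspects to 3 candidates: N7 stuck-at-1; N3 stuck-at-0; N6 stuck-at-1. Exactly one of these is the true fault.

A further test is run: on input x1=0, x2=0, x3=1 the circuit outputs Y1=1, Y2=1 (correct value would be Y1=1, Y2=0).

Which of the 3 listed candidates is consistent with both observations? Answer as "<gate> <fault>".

N7 stuck-at-1

Evaluate each candidate on input x1=0, x2=0, x3=1:
  N7 stuck-at-1: N0=1, N1=1, N2=1, N3=0, N4=1, N5=1, N6=1, N7=1 [stuck-at-1] → Y1=1, Y2=1 — matches
  N3 stuck-at-0: N0=1, N1=1, N2=1, N3=0 [stuck-at-0], N4=1, N5=1, N6=1, N7=0 → Y1=1, Y2=0 — eliminated
  N6 stuck-at-1: N0=1, N1=1, N2=1, N3=0, N4=1, N5=1, N6=1 [stuck-at-1], N7=0 → Y1=1, Y2=0 — eliminated
Only N7 stuck-at-1 reproduces the observed Y1=1, Y2=1.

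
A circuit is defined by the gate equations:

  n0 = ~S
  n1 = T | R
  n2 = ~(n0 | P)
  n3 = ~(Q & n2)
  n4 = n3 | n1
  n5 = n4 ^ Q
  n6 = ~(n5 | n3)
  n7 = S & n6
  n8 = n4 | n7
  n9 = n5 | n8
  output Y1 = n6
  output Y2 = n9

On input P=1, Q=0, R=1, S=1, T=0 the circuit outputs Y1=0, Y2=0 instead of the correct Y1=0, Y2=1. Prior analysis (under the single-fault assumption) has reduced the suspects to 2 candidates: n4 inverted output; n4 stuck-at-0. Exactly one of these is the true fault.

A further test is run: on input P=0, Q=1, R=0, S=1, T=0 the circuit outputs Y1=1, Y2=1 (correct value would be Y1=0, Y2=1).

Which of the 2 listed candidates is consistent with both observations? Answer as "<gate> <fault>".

n4 inverted output

Evaluate each candidate on input P=0, Q=1, R=0, S=1, T=0:
  n4 inverted output: n0=0, n1=0, n2=1, n3=0, n4=1 [inverted output], n5=0, n6=1, n7=1, n8=1, n9=1 → Y1=1, Y2=1 — matches
  n4 stuck-at-0: n0=0, n1=0, n2=1, n3=0, n4=0 [stuck-at-0], n5=1, n6=0, n7=0, n8=0, n9=1 → Y1=0, Y2=1 — eliminated
Only n4 inverted output reproduces the observed Y1=1, Y2=1.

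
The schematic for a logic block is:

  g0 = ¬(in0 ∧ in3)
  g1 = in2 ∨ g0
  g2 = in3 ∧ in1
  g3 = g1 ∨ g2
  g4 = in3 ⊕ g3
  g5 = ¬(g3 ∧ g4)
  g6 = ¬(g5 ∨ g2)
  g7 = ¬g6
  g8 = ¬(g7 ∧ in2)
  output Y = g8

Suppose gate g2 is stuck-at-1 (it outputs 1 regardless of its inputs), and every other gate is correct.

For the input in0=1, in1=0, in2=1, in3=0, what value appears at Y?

0

Propagate with g2 forced: g0=1, g1=1, g2=1 [stuck-at-1], g3=1, g4=1, g5=0, g6=0, g7=1, g8=0.
So Y = 0. (Without the fault it would be 1.)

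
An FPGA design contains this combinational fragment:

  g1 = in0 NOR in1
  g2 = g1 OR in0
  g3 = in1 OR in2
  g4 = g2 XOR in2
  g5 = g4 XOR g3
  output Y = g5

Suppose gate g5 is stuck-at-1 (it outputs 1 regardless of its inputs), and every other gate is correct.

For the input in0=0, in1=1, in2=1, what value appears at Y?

1

Propagate with g5 forced: g1=0, g2=0, g3=1, g4=1, g5=1 [stuck-at-1].
So Y = 1. (Without the fault it would be 0.)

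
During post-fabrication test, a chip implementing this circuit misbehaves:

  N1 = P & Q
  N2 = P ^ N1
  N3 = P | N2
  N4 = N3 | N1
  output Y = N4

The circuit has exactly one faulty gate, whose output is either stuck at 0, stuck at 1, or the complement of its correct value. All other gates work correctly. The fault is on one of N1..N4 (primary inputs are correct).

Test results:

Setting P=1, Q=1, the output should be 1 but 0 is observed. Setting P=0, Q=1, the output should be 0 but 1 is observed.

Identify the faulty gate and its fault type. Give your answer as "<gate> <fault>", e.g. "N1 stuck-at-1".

N4 inverted output

Fault-free values for test 1 (P=1, Q=1): N1=1, N2=0, N3=1, N4=1, giving Y=1. Observed 0.
Test 1: faults giving observed 0 are {N4 stuck-at-0, N4 inverted output}.
Test 2 (P=0, Q=1): fault-free N1=0, N2=0, N3=0, N4=0 → 0; observed 1. Eliminates N4 stuck-at-0.
Only N4 inverted output is consistent with every test.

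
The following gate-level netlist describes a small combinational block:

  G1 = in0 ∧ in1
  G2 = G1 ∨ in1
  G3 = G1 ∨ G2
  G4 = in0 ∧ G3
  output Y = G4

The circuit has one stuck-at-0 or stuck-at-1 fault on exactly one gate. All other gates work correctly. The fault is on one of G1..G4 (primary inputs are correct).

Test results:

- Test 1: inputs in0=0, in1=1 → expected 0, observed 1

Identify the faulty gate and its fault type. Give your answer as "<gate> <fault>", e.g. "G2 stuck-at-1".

G4 stuck-at-1

Fault-free values for test 1 (in0=0, in1=1): G1=0, G2=1, G3=1, G4=0, giving Y=0. Observed 1.
Test 1: faults giving observed 1 are {G4 stuck-at-1}.
Only G4 stuck-at-1 is consistent with every test.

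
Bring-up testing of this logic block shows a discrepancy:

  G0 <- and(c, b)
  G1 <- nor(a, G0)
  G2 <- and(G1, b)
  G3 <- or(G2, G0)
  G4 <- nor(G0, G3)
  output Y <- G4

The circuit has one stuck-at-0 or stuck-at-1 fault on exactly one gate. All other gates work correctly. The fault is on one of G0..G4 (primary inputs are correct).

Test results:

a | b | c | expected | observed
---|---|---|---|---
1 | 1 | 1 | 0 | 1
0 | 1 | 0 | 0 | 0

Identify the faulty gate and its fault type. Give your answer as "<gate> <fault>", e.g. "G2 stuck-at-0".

Fault-free values for test 1 (a=1, b=1, c=1): G0=1, G1=0, G2=0, G3=1, G4=0, giving Y=0. Observed 1.
Test 1: faults giving observed 1 are {G0 stuck-at-0, G4 stuck-at-1}.
Test 2 (a=0, b=1, c=0): fault-free G0=0, G1=1, G2=1, G3=1, G4=0 → 0; observed 0. Eliminates G4 stuck-at-1.
Only G0 stuck-at-0 is consistent with every test.

G0 stuck-at-0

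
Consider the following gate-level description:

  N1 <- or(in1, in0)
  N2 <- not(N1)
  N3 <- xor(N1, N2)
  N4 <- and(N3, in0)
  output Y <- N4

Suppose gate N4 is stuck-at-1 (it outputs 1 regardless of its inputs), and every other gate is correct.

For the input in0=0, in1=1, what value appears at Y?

1

Propagate with N4 forced: N1=1, N2=0, N3=1, N4=1 [stuck-at-1].
So Y = 1. (Without the fault it would be 0.)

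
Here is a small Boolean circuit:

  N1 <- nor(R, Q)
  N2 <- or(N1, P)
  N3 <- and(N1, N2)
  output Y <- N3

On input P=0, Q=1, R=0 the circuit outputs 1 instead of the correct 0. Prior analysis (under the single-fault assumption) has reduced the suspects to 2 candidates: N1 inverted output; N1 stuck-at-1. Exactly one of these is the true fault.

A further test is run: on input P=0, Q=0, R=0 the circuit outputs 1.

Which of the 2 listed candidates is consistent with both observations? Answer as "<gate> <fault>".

N1 stuck-at-1

Evaluate each candidate on input P=0, Q=0, R=0:
  N1 inverted output: N1=0 [inverted output], N2=0, N3=0 → 0 — eliminated
  N1 stuck-at-1: N1=1 [stuck-at-1], N2=1, N3=1 → 1 — matches
Only N1 stuck-at-1 reproduces the observed 1.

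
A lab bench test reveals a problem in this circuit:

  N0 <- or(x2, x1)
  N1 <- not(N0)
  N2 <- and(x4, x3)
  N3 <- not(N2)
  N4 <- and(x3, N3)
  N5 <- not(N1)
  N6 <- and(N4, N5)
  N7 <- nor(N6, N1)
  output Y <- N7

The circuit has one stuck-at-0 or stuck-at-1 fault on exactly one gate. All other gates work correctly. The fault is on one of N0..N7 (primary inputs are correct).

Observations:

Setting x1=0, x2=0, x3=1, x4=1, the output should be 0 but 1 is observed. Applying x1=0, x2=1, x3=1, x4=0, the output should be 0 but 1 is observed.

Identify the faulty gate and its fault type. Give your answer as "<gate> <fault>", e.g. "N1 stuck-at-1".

Fault-free values for test 1 (x1=0, x2=0, x3=1, x4=1): N0=0, N1=1, N2=1, N3=0, N4=0, N5=0, N6=0, N7=0, giving Y=0. Observed 1.
Test 1: faults giving observed 1 are {N0 stuck-at-1, N1 stuck-at-0, N7 stuck-at-1}.
Test 2 (x1=0, x2=1, x3=1, x4=0): fault-free N0=1, N1=0, N2=0, N3=1, N4=1, N5=1, N6=1, N7=0 → 0; observed 1. Eliminates N0 stuck-at-1, N1 stuck-at-0.
Only N7 stuck-at-1 is consistent with every test.

N7 stuck-at-1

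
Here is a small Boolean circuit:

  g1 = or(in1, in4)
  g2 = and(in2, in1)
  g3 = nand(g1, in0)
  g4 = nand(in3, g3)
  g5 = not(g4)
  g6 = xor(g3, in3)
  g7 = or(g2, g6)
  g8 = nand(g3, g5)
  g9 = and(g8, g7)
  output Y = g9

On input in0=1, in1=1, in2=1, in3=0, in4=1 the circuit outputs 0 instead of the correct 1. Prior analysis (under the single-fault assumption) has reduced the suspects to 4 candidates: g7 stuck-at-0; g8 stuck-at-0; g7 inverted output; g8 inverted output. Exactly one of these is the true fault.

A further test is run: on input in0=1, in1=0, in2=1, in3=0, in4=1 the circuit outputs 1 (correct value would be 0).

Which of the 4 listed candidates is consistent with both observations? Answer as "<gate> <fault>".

g7 inverted output

Evaluate each candidate on input in0=1, in1=0, in2=1, in3=0, in4=1:
  g7 stuck-at-0: g1=1, g2=0, g3=0, g4=1, g5=0, g6=0, g7=0 [stuck-at-0], g8=1, g9=0 → 0 — eliminated
  g8 stuck-at-0: g1=1, g2=0, g3=0, g4=1, g5=0, g6=0, g7=0, g8=0 [stuck-at-0], g9=0 → 0 — eliminated
  g7 inverted output: g1=1, g2=0, g3=0, g4=1, g5=0, g6=0, g7=1 [inverted output], g8=1, g9=1 → 1 — matches
  g8 inverted output: g1=1, g2=0, g3=0, g4=1, g5=0, g6=0, g7=0, g8=0 [inverted output], g9=0 → 0 — eliminated
Only g7 inverted output reproduces the observed 1.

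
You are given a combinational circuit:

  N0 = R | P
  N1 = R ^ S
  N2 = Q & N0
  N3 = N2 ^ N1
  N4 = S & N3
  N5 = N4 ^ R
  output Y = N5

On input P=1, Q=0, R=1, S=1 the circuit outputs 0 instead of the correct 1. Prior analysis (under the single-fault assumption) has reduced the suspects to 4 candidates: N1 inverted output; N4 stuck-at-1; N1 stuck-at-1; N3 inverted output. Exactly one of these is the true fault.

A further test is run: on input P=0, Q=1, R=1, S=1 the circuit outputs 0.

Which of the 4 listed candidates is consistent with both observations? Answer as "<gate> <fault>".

Evaluate each candidate on input P=0, Q=1, R=1, S=1:
  N1 inverted output: N0=1, N1=1 [inverted output], N2=1, N3=0, N4=0, N5=1 → 1 — eliminated
  N4 stuck-at-1: N0=1, N1=0, N2=1, N3=1, N4=1 [stuck-at-1], N5=0 → 0 — matches
  N1 stuck-at-1: N0=1, N1=1 [stuck-at-1], N2=1, N3=0, N4=0, N5=1 → 1 — eliminated
  N3 inverted output: N0=1, N1=0, N2=1, N3=0 [inverted output], N4=0, N5=1 → 1 — eliminated
Only N4 stuck-at-1 reproduces the observed 0.

N4 stuck-at-1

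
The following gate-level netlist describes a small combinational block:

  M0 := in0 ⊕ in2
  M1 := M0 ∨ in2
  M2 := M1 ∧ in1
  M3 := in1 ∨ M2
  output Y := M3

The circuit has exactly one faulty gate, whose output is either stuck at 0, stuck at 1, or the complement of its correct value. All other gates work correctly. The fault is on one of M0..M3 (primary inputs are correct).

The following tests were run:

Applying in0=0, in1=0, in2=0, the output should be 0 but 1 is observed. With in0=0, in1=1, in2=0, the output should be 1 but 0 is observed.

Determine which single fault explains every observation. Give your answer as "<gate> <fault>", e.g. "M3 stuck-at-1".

M3 inverted output

Fault-free values for test 1 (in0=0, in1=0, in2=0): M0=0, M1=0, M2=0, M3=0, giving Y=0. Observed 1.
Test 1: faults giving observed 1 are {M2 stuck-at-1, M2 inverted output, M3 stuck-at-1, M3 inverted output}.
Test 2 (in0=0, in1=1, in2=0): fault-free M0=0, M1=0, M2=0, M3=1 → 1; observed 0. Eliminates M2 stuck-at-1, M2 inverted output, M3 stuck-at-1.
Only M3 inverted output is consistent with every test.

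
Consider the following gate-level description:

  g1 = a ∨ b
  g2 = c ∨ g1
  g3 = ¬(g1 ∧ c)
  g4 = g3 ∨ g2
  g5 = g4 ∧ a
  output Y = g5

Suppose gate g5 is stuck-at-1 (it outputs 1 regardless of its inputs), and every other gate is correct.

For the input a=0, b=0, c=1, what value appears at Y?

Propagate with g5 forced: g1=0, g2=1, g3=1, g4=1, g5=1 [stuck-at-1].
So Y = 1. (Without the fault it would be 0.)

1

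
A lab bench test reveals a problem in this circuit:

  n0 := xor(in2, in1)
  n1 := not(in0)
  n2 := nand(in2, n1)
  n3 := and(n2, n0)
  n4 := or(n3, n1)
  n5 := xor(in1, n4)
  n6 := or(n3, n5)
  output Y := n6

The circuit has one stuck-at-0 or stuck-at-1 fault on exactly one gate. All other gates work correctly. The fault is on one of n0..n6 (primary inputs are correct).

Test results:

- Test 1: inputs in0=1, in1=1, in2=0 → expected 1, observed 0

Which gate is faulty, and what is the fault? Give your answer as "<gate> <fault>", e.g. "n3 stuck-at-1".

n6 stuck-at-0

Fault-free values for test 1 (in0=1, in1=1, in2=0): n0=1, n1=0, n2=1, n3=1, n4=1, n5=0, n6=1, giving Y=1. Observed 0.
Test 1: faults giving observed 0 are {n6 stuck-at-0}.
Only n6 stuck-at-0 is consistent with every test.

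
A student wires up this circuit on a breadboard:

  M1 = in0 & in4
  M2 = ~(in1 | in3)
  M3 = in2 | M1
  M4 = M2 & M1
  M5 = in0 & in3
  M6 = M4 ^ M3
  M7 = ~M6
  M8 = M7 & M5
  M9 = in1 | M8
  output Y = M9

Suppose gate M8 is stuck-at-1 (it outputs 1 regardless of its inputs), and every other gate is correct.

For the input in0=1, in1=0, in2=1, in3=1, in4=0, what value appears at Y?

Propagate with M8 forced: M1=0, M2=0, M3=1, M4=0, M5=1, M6=1, M7=0, M8=1 [stuck-at-1], M9=1.
So Y = 1. (Without the fault it would be 0.)

1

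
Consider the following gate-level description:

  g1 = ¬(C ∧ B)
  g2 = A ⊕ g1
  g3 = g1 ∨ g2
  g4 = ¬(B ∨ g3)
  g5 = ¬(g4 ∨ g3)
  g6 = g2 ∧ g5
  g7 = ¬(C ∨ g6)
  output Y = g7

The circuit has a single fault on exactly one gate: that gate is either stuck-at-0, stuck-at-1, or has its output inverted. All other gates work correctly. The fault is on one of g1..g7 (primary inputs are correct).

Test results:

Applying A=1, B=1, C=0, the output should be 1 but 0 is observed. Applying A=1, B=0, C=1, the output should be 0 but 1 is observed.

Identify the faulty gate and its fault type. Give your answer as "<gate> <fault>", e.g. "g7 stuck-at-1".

Fault-free values for test 1 (A=1, B=1, C=0): g1=1, g2=0, g3=1, g4=0, g5=0, g6=0, g7=1, giving Y=1. Observed 0.
Test 1: faults giving observed 0 are {g6 stuck-at-1, g6 inverted output, g7 stuck-at-0, g7 inverted output}.
Test 2 (A=1, B=0, C=1): fault-free g1=1, g2=0, g3=1, g4=0, g5=0, g6=0, g7=0 → 0; observed 1. Eliminates g6 stuck-at-1, g6 inverted output, g7 stuck-at-0.
Only g7 inverted output is consistent with every test.

g7 inverted output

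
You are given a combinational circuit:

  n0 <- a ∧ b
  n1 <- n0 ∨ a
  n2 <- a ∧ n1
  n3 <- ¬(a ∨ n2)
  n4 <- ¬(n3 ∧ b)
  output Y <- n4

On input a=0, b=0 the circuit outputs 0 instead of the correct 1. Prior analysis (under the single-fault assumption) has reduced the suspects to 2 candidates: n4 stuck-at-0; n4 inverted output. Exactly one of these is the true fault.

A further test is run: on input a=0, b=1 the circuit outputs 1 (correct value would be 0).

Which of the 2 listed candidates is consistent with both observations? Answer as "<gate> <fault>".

n4 inverted output

Evaluate each candidate on input a=0, b=1:
  n4 stuck-at-0: n0=0, n1=0, n2=0, n3=1, n4=0 [stuck-at-0] → 0 — eliminated
  n4 inverted output: n0=0, n1=0, n2=0, n3=1, n4=1 [inverted output] → 1 — matches
Only n4 inverted output reproduces the observed 1.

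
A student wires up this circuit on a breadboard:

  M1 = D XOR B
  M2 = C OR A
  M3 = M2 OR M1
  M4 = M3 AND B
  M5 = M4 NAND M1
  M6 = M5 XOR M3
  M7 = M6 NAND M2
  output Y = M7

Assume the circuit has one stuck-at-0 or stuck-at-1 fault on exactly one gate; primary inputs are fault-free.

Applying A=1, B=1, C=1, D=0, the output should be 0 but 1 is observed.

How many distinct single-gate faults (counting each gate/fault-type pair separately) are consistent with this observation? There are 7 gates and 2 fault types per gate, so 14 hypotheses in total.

6

Fault-free: M1=1, M2=1, M3=1, M4=1, M5=0, M6=1, M7=0 → 0. Observed 1.
  M1 stuck-at-0: output 1 ✓
  M1 stuck-at-1: output 0 ✗
  M2 stuck-at-0: output 1 ✓
  M2 stuck-at-1: output 0 ✗
  M3 stuck-at-0: output 0 ✗
  M3 stuck-at-1: output 0 ✗
  M4 stuck-at-0: output 1 ✓
  M4 stuck-at-1: output 0 ✗
  M5 stuck-at-0: output 0 ✗
  M5 stuck-at-1: output 1 ✓
  M6 stuck-at-0: output 1 ✓
  M6 stuck-at-1: output 0 ✗
  M7 stuck-at-0: output 0 ✗
  M7 stuck-at-1: output 1 ✓
Consistent faults: {M1 stuck-at-0, M2 stuck-at-0, M4 stuck-at-0, M5 stuck-at-1, M6 stuck-at-0, M7 stuck-at-1} — 6 in all.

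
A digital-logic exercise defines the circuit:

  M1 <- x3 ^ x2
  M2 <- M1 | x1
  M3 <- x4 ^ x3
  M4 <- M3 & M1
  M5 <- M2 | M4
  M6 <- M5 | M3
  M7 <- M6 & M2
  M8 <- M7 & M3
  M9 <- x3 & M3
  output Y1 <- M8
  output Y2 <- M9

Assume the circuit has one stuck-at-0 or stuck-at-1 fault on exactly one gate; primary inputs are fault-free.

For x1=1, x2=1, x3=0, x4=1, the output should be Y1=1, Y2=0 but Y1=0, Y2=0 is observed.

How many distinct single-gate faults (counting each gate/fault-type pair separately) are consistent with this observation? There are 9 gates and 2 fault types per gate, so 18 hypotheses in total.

Fault-free: M1=1, M2=1, M3=1, M4=1, M5=1, M6=1, M7=1, M8=1, M9=0 → Y1=1, Y2=0. Observed Y1=0, Y2=0.
  M1: none of the 2 fault types match ✗
  M2: stuck-at-0 ✓; others ✗
  M3: stuck-at-0 ✓; others ✗
  M4: none of the 2 fault types match ✗
  M5: none of the 2 fault types match ✗
  M6: stuck-at-0 ✓; others ✗
  M7: stuck-at-0 ✓; others ✗
  M8: stuck-at-0 ✓; others ✗
  M9: none of the 2 fault types match ✗
Consistent faults: {M2 stuck-at-0, M3 stuck-at-0, M6 stuck-at-0, M7 stuck-at-0, M8 stuck-at-0} — 5 in all.

5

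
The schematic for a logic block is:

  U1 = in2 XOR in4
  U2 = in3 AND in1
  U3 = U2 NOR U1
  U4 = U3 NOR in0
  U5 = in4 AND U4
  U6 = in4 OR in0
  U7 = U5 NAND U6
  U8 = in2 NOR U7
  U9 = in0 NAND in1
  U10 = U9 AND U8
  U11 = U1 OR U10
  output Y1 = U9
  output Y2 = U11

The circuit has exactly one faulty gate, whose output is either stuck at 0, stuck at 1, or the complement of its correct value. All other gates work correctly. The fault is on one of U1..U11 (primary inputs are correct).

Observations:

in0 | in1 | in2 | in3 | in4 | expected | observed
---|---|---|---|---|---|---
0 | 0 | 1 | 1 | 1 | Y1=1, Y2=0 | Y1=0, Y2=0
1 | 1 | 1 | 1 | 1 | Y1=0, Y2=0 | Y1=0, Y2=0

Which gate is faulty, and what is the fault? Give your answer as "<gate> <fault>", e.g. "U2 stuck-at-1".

Fault-free values for test 1 (in0=0, in1=0, in2=1, in3=1, in4=1): U1=0, U2=0, U3=1, U4=0, U5=0, U6=1, U7=1, U8=0, U9=1, U10=0, U11=0, giving Y1=1, Y2=0. Observed Y1=0, Y2=0.
Test 1: faults giving observed Y1=0, Y2=0 are {U9 stuck-at-0, U9 inverted output}.
Test 2 (in0=1, in1=1, in2=1, in3=1, in4=1): fault-free U1=0, U2=1, U3=0, U4=0, U5=0, U6=1, U7=1, U8=0, U9=0, U10=0, U11=0 → Y1=0, Y2=0; observed Y1=0, Y2=0. Eliminates U9 inverted output.
Only U9 stuck-at-0 is consistent with every test.

U9 stuck-at-0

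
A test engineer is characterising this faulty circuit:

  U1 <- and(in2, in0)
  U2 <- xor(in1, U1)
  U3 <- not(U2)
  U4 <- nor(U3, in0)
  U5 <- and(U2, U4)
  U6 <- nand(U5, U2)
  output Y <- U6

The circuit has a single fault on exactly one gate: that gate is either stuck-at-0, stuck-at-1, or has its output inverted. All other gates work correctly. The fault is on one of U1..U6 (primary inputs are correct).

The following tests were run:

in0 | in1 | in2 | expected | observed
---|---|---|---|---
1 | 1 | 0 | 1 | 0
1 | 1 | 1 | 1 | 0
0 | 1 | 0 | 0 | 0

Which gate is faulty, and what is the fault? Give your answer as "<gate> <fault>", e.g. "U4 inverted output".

Fault-free values for test 1 (in0=1, in1=1, in2=0): U1=0, U2=1, U3=0, U4=0, U5=0, U6=1, giving Y=1. Observed 0.
Test 1: faults giving observed 0 are {U4 stuck-at-1, U4 inverted output, U5 stuck-at-1, U5 inverted output, U6 stuck-at-0, U6 inverted output}.
Test 2 (in0=1, in1=1, in2=1): fault-free U1=1, U2=0, U3=1, U4=0, U5=0, U6=1 → 1; observed 0. Eliminates U4 stuck-at-1, U4 inverted output, U5 stuck-at-1, U5 inverted output.
Test 3 (in0=0, in1=1, in2=0): fault-free U1=0, U2=1, U3=0, U4=1, U5=1, U6=0 → 0; observed 0. Eliminates U6 inverted output.
Only U6 stuck-at-0 is consistent with every test.

U6 stuck-at-0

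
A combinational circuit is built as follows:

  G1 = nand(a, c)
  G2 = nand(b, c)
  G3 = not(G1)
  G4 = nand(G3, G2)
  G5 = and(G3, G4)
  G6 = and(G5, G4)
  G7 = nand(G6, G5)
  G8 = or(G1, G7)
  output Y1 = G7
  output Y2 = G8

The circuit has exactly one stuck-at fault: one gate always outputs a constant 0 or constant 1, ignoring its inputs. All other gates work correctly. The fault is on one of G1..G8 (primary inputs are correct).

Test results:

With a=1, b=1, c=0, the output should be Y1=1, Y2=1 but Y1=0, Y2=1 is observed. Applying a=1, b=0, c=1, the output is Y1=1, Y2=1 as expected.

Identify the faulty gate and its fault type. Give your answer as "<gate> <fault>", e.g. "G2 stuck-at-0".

Fault-free values for test 1 (a=1, b=1, c=0): G1=1, G2=1, G3=0, G4=1, G5=0, G6=0, G7=1, G8=1, giving Y1=1, Y2=1. Observed Y1=0, Y2=1.
Test 1: faults giving observed Y1=0, Y2=1 are {G5 stuck-at-1, G7 stuck-at-0}.
Test 2 (a=1, b=0, c=1): fault-free G1=0, G2=1, G3=1, G4=0, G5=0, G6=0, G7=1, G8=1 → Y1=1, Y2=1; observed Y1=1, Y2=1. Eliminates G7 stuck-at-0.
Only G5 stuck-at-1 is consistent with every test.

G5 stuck-at-1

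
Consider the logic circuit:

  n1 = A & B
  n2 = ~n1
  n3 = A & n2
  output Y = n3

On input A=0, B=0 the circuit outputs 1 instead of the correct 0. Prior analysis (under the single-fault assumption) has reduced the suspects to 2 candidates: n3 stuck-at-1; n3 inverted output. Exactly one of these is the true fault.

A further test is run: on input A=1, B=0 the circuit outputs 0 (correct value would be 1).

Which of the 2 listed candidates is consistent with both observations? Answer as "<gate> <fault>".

Evaluate each candidate on input A=1, B=0:
  n3 stuck-at-1: n1=0, n2=1, n3=1 [stuck-at-1] → 1 — eliminated
  n3 inverted output: n1=0, n2=1, n3=0 [inverted output] → 0 — matches
Only n3 inverted output reproduces the observed 0.

n3 inverted output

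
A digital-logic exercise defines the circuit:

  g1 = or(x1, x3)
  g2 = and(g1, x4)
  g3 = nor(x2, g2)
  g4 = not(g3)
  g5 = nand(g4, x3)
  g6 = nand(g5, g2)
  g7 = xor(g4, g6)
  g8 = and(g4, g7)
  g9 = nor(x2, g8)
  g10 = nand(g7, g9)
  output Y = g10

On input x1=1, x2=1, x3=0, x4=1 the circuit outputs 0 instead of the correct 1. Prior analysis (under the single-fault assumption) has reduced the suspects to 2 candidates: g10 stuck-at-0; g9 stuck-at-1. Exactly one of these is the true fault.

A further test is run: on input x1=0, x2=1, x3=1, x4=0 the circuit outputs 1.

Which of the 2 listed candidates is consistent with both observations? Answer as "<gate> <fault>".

Evaluate each candidate on input x1=0, x2=1, x3=1, x4=0:
  g10 stuck-at-0: g1=1, g2=0, g3=0, g4=1, g5=0, g6=1, g7=0, g8=0, g9=0, g10=0 [stuck-at-0] → 0 — eliminated
  g9 stuck-at-1: g1=1, g2=0, g3=0, g4=1, g5=0, g6=1, g7=0, g8=0, g9=1 [stuck-at-1], g10=1 → 1 — matches
Only g9 stuck-at-1 reproduces the observed 1.

g9 stuck-at-1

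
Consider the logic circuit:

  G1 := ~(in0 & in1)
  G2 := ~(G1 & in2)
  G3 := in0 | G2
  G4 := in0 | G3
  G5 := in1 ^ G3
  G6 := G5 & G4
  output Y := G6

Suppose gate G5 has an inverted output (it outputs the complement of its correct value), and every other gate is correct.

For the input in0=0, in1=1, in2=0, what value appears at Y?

Propagate with G5 forced: G1=1, G2=1, G3=1, G4=1, G5=1 [inverted output], G6=1.
So Y = 1. (Without the fault it would be 0.)

1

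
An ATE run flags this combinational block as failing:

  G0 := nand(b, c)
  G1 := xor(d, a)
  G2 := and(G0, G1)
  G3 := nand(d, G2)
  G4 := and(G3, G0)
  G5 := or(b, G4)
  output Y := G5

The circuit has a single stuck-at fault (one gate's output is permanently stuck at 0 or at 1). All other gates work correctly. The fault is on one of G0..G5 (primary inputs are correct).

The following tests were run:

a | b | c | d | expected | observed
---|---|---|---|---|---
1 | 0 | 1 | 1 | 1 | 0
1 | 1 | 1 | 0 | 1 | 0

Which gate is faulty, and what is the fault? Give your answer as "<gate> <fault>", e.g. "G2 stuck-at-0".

Fault-free values for test 1 (a=1, b=0, c=1, d=1): G0=1, G1=0, G2=0, G3=1, G4=1, G5=1, giving Y=1. Observed 0.
Test 1: faults giving observed 0 are {G0 stuck-at-0, G1 stuck-at-1, G2 stuck-at-1, G3 stuck-at-0, G4 stuck-at-0, G5 stuck-at-0}.
Test 2 (a=1, b=1, c=1, d=0): fault-free G0=0, G1=1, G2=0, G3=1, G4=0, G5=1 → 1; observed 0. Eliminates G0 stuck-at-0, G1 stuck-at-1, G2 stuck-at-1, G3 stuck-at-0, G4 stuck-at-0.
Only G5 stuck-at-0 is consistent with every test.

G5 stuck-at-0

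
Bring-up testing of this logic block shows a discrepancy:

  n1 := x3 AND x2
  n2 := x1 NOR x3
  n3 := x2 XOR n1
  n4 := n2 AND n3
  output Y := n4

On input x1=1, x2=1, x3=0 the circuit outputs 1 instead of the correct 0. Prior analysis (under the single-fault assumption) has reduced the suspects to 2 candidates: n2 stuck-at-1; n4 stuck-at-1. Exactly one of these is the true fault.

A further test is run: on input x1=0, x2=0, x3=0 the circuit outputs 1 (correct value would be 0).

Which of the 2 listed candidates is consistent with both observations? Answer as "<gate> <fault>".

Evaluate each candidate on input x1=0, x2=0, x3=0:
  n2 stuck-at-1: n1=0, n2=1 [stuck-at-1], n3=0, n4=0 → 0 — eliminated
  n4 stuck-at-1: n1=0, n2=1, n3=0, n4=1 [stuck-at-1] → 1 — matches
Only n4 stuck-at-1 reproduces the observed 1.

n4 stuck-at-1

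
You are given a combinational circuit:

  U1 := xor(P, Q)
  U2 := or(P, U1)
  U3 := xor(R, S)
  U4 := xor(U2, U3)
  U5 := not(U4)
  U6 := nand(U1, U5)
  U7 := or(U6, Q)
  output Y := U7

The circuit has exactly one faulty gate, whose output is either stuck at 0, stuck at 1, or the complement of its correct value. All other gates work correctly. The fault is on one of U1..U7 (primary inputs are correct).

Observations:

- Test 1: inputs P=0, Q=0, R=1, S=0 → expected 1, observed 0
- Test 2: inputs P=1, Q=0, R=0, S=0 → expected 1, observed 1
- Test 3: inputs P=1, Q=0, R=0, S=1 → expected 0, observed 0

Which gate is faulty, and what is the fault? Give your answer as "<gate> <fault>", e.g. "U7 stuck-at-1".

U1 stuck-at-1

Fault-free values for test 1 (P=0, Q=0, R=1, S=0): U1=0, U2=0, U3=1, U4=1, U5=0, U6=1, U7=1, giving Y=1. Observed 0.
Test 1: faults giving observed 0 are {U1 stuck-at-1, U1 inverted output, U6 stuck-at-0, U6 inverted output, U7 stuck-at-0, U7 inverted output}.
Test 2 (P=1, Q=0, R=0, S=0): fault-free U1=1, U2=1, U3=0, U4=1, U5=0, U6=1, U7=1 → 1; observed 1. Eliminates U6 stuck-at-0, U6 inverted output, U7 stuck-at-0, U7 inverted output.
Test 3 (P=1, Q=0, R=0, S=1): fault-free U1=1, U2=1, U3=1, U4=0, U5=1, U6=0, U7=0 → 0; observed 0. Eliminates U1 inverted output.
Only U1 stuck-at-1 is consistent with every test.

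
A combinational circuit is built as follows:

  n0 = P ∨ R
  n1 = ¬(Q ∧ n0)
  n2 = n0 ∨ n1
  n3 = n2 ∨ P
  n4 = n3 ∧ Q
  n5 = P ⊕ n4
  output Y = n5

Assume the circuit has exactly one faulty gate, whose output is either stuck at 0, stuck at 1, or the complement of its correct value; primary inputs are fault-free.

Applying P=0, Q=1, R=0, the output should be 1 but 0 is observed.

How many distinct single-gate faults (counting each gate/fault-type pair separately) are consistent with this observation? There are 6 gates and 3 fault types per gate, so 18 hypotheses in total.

Fault-free: n0=0, n1=1, n2=1, n3=1, n4=1, n5=1 → 1. Observed 0.
  n0: none of the 3 fault types match ✗
  n1: stuck-at-0, inverted output ✓; others ✗
  n2: stuck-at-0, inverted output ✓; others ✗
  n3: stuck-at-0, inverted output ✓; others ✗
  n4: stuck-at-0, inverted output ✓; others ✗
  n5: stuck-at-0, inverted output ✓; others ✗
Consistent faults: {n1 stuck-at-0, n1 inverted output, n2 stuck-at-0, n2 inverted output, n3 stuck-at-0, n3 inverted output, n4 stuck-at-0, n4 inverted output, n5 stuck-at-0, n5 inverted output} — 10 in all.

10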